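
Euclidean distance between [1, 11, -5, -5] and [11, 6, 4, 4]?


d = sqrt(sum of squared differences). (1-11)^2=100, (11-6)^2=25, (-5-4)^2=81, (-5-4)^2=81. Sum = 287.

sqrt(287)


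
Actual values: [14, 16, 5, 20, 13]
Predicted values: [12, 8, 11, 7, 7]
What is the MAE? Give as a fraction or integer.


MAE = (1/5) * (|14-12|=2 + |16-8|=8 + |5-11|=6 + |20-7|=13 + |13-7|=6). Sum = 35. MAE = 7.

7


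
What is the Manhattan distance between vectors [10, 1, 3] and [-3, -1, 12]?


d = sum of absolute differences: |10--3|=13 + |1--1|=2 + |3-12|=9 = 24.

24


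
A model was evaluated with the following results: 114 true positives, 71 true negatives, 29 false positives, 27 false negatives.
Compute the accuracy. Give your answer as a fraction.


Accuracy = (TP + TN) / (TP + TN + FP + FN) = (114 + 71) / 241 = 185/241.

185/241


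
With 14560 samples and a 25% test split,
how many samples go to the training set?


Test set = 14560 * 25% = 3640. Training set = 14560 - 3640 = 10920.

10920


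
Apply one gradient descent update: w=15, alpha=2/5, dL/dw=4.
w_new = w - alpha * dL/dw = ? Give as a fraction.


w_new = 15 - 2/5 * 4 = 15 - 8/5 = 67/5.

67/5


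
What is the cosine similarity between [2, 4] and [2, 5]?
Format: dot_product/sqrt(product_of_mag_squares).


dot = 24. |a|^2 = 20, |b|^2 = 29. cos = 24/sqrt(580).

24/sqrt(580)


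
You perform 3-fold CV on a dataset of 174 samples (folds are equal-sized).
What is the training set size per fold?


Each validation fold has 174/3 = 58 samples. Training set = 174 - 58 = 116.

116


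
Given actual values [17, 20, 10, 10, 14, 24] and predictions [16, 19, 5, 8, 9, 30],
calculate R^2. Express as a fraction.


Mean(y) = 95/6. SS_res = 92. SS_tot = 941/6. R^2 = 1 - 92/(941/6) = 389/941.

389/941


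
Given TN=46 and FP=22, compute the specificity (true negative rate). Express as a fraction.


Specificity = TN / (TN + FP) = 46 / 68 = 23/34.

23/34


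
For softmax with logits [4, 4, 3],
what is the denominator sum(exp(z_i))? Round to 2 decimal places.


Denom = e^4=54.5982 + e^4=54.5982 + e^3=20.0855. Sum = 129.2819, which rounds to 129.28.

129.28


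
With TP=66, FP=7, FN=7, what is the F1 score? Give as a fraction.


Precision = 66/73 = 66/73. Recall = 66/73 = 66/73. F1 = 2*P*R/(P+R) = 66/73.

66/73


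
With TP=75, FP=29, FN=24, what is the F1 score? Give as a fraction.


Precision = 75/104 = 75/104. Recall = 75/99 = 25/33. F1 = 2*P*R/(P+R) = 150/203.

150/203


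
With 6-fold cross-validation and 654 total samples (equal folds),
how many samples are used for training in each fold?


Each validation fold has 654/6 = 109 samples. Training set = 654 - 109 = 545.

545


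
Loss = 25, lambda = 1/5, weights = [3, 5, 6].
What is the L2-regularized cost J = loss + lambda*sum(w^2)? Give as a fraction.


L2 sq norm = sum(w^2) = 70. J = 25 + 1/5 * 70 = 39.

39


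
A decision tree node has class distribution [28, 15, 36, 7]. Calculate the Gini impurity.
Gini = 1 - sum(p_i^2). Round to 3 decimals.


Total = 86. Proportions: 28/86, 15/86, 36/86, 7/86. sum(p_i^2) = 0.3183. Gini = 1 - 0.3183 = 0.6817, which rounds to 0.682.

0.682


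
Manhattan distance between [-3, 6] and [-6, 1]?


d = sum of absolute differences: |-3--6|=3 + |6-1|=5 = 8.

8


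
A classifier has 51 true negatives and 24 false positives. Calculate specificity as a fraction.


Specificity = TN / (TN + FP) = 51 / 75 = 17/25.

17/25


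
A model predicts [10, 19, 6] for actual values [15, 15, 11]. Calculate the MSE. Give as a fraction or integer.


MSE = (1/3) * ((15-10)^2=25 + (15-19)^2=16 + (11-6)^2=25). Sum = 66. MSE = 22.

22


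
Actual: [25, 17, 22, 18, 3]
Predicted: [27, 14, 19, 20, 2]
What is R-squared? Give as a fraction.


Mean(y) = 17. SS_res = 27. SS_tot = 286. R^2 = 1 - 27/(286) = 259/286.

259/286


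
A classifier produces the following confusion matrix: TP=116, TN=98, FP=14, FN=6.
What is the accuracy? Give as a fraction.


Accuracy = (TP + TN) / (TP + TN + FP + FN) = (116 + 98) / 234 = 107/117.

107/117


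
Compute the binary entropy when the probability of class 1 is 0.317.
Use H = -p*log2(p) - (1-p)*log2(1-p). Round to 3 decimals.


H = -0.317*log2(0.317) - 0.683*log2(0.683) = 0.901.

0.901


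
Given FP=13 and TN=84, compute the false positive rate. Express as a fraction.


FPR = FP / (FP + TN) = 13 / 97 = 13/97.

13/97


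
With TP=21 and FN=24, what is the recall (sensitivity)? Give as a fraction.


Recall = TP / (TP + FN) = 21 / 45 = 7/15.

7/15


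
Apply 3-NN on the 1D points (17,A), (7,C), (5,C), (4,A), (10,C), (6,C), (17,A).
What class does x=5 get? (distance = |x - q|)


Distances: |17-5|=12, |7-5|=2, |5-5|=0, |4-5|=1, |10-5|=5, |6-5|=1, |17-5|=12. 3 nearest: (5,C), (4,A), (6,C). Counts: {'C': 2, 'A': 1}. Majority class: C.

C


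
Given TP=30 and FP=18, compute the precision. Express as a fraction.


Precision = TP / (TP + FP) = 30 / 48 = 5/8.

5/8


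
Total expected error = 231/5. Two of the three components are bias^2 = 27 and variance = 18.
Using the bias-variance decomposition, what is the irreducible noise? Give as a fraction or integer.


Total error = bias^2 + variance + irreducible noise. So irreducible noise = 231/5 - 27 - 18 = 6/5.

6/5


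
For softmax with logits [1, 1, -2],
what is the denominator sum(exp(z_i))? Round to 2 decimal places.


Denom = e^1=2.7183 + e^1=2.7183 + e^-2=0.1353. Sum = 5.5719, which rounds to 5.57.

5.57


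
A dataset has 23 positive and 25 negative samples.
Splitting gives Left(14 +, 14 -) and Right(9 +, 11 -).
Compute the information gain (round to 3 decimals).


H(parent) = 0.9987. H(left) = 1.0000, H(right) = 0.9928. Weighted = (28/48)*1.0000 + (20/48)*0.9928 = 0.9970. IG = 0.9987 - 0.9970 = 0.0017, which rounds to 0.002.

0.002


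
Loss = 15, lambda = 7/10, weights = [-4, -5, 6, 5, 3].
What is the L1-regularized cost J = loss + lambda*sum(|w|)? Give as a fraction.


L1 norm = sum(|w|) = 23. J = 15 + 7/10 * 23 = 311/10.

311/10


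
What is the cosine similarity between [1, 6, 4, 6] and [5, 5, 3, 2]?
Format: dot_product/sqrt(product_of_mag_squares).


dot = 59. |a|^2 = 89, |b|^2 = 63. cos = 59/sqrt(5607).

59/sqrt(5607)


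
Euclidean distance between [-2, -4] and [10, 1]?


d = sqrt(sum of squared differences). (-2-10)^2=144, (-4-1)^2=25. Sum = 169.

13


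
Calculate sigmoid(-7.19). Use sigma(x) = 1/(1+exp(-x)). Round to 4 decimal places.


sigma(-7.19) = 1/(1+e^(7.19)) = 1/(1+1326.103206) = 1/1327.103206 = 0.0008.

0.0008


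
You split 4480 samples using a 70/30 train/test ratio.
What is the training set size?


Test set = 4480 * 30% = 1344. Training set = 4480 - 1344 = 3136.

3136


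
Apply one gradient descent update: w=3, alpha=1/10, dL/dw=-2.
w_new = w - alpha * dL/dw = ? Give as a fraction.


w_new = 3 - 1/10 * -2 = 3 - -1/5 = 16/5.

16/5


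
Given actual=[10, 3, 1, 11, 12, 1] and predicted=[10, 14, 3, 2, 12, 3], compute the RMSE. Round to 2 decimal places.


MSE = 35.0000. RMSE = sqrt(35.0000) = 5.92.

5.92


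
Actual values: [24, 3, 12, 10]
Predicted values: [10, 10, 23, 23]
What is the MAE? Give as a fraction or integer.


MAE = (1/4) * (|24-10|=14 + |3-10|=7 + |12-23|=11 + |10-23|=13). Sum = 45. MAE = 45/4.

45/4


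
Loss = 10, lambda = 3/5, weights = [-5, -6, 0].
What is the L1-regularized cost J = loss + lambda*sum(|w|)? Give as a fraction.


L1 norm = sum(|w|) = 11. J = 10 + 3/5 * 11 = 83/5.

83/5


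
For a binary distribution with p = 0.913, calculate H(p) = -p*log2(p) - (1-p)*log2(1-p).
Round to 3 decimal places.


H = -0.913*log2(0.913) - 0.087*log2(0.087) = 0.426.

0.426


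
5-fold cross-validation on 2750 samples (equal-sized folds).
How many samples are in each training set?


Each validation fold has 2750/5 = 550 samples. Training set = 2750 - 550 = 2200.

2200


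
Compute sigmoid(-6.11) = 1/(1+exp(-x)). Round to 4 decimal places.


sigma(-6.11) = 1/(1+e^(6.11)) = 1/(1+450.338715) = 1/451.338715 = 0.0022.

0.0022


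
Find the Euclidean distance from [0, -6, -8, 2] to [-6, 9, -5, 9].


d = sqrt(sum of squared differences). (0--6)^2=36, (-6-9)^2=225, (-8--5)^2=9, (2-9)^2=49. Sum = 319.

sqrt(319)


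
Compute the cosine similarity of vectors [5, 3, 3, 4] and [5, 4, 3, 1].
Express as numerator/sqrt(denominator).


dot = 50. |a|^2 = 59, |b|^2 = 51. cos = 50/sqrt(3009).

50/sqrt(3009)


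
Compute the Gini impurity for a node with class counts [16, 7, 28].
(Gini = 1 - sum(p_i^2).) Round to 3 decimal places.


Total = 51. Proportions: 16/51, 7/51, 28/51. sum(p_i^2) = 0.4187. Gini = 1 - 0.4187 = 0.5813, which rounds to 0.581.

0.581


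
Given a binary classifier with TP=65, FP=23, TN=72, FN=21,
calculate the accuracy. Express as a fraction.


Accuracy = (TP + TN) / (TP + TN + FP + FN) = (65 + 72) / 181 = 137/181.

137/181


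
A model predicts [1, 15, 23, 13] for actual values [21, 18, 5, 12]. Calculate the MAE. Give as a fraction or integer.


MAE = (1/4) * (|21-1|=20 + |18-15|=3 + |5-23|=18 + |12-13|=1). Sum = 42. MAE = 21/2.

21/2


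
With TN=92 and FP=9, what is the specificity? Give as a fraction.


Specificity = TN / (TN + FP) = 92 / 101 = 92/101.

92/101


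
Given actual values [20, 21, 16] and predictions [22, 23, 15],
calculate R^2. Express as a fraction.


Mean(y) = 19. SS_res = 9. SS_tot = 14. R^2 = 1 - 9/(14) = 5/14.

5/14


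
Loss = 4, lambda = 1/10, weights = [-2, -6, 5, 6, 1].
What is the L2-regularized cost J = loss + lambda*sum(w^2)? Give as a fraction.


L2 sq norm = sum(w^2) = 102. J = 4 + 1/10 * 102 = 71/5.

71/5


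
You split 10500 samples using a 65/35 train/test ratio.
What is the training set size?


Test set = 10500 * 35% = 3675. Training set = 10500 - 3675 = 6825.

6825


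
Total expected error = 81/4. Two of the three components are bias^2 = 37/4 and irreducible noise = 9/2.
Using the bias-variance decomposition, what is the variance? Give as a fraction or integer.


Total error = bias^2 + variance + irreducible noise. So variance = 81/4 - 37/4 - 9/2 = 13/2.

13/2


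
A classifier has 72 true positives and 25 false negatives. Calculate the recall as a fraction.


Recall = TP / (TP + FN) = 72 / 97 = 72/97.

72/97


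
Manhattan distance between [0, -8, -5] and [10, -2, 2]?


d = sum of absolute differences: |0-10|=10 + |-8--2|=6 + |-5-2|=7 = 23.

23


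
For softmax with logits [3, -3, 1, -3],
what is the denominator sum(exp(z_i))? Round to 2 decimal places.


Denom = e^3=20.0855 + e^-3=0.0498 + e^1=2.7183 + e^-3=0.0498. Sum = 22.9034, which rounds to 22.90.

22.90


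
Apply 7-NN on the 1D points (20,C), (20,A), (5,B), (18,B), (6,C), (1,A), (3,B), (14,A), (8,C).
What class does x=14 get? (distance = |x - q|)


Distances: |20-14|=6, |20-14|=6, |5-14|=9, |18-14|=4, |6-14|=8, |1-14|=13, |3-14|=11, |14-14|=0, |8-14|=6. 7 nearest: (14,A), (18,B), (20,A), (20,C), (8,C), (6,C), (5,B). Counts: {'A': 2, 'B': 2, 'C': 3}. Majority class: C.

C


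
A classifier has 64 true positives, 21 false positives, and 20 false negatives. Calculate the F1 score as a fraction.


Precision = 64/85 = 64/85. Recall = 64/84 = 16/21. F1 = 2*P*R/(P+R) = 128/169.

128/169


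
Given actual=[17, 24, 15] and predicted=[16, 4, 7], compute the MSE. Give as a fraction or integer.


MSE = (1/3) * ((17-16)^2=1 + (24-4)^2=400 + (15-7)^2=64). Sum = 465. MSE = 155.

155


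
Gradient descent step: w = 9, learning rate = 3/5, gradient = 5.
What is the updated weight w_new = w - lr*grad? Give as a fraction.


w_new = 9 - 3/5 * 5 = 9 - 3 = 6.

6


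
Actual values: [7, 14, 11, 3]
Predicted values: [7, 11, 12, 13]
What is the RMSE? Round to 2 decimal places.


MSE = 27.5000. RMSE = sqrt(27.5000) = 5.24.

5.24


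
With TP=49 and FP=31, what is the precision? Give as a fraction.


Precision = TP / (TP + FP) = 49 / 80 = 49/80.

49/80


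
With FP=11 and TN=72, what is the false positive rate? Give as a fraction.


FPR = FP / (FP + TN) = 11 / 83 = 11/83.

11/83


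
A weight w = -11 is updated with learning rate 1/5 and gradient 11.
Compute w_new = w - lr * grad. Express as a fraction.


w_new = -11 - 1/5 * 11 = -11 - 11/5 = -66/5.

-66/5


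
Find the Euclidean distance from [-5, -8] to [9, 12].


d = sqrt(sum of squared differences). (-5-9)^2=196, (-8-12)^2=400. Sum = 596.

sqrt(596)


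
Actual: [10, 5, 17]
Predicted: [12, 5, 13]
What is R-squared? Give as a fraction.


Mean(y) = 32/3. SS_res = 20. SS_tot = 218/3. R^2 = 1 - 20/(218/3) = 79/109.

79/109


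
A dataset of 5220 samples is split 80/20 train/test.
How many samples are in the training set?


Test set = 5220 * 20% = 1044. Training set = 5220 - 1044 = 4176.

4176


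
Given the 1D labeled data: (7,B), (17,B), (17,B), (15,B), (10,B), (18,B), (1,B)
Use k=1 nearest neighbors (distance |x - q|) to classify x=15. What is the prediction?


Distances: |7-15|=8, |17-15|=2, |17-15|=2, |15-15|=0, |10-15|=5, |18-15|=3, |1-15|=14. 1 nearest: (15,B). Counts: {'B': 1}. Majority class: B.

B


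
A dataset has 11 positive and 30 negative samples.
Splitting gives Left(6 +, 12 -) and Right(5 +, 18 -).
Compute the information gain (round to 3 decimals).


H(parent) = 0.8390. H(left) = 0.9183, H(right) = 0.7554. Weighted = (18/41)*0.9183 + (23/41)*0.7554 = 0.8269. IG = 0.8390 - 0.8269 = 0.0121, which rounds to 0.012.

0.012


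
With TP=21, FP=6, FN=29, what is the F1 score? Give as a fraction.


Precision = 21/27 = 7/9. Recall = 21/50 = 21/50. F1 = 2*P*R/(P+R) = 6/11.

6/11


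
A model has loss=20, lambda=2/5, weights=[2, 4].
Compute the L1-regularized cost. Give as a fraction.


L1 norm = sum(|w|) = 6. J = 20 + 2/5 * 6 = 112/5.

112/5


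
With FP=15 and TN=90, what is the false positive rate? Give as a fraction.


FPR = FP / (FP + TN) = 15 / 105 = 1/7.

1/7


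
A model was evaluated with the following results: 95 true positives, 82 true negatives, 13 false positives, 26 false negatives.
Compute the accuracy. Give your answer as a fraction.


Accuracy = (TP + TN) / (TP + TN + FP + FN) = (95 + 82) / 216 = 59/72.

59/72


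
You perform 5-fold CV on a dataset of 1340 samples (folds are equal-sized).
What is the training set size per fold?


Each validation fold has 1340/5 = 268 samples. Training set = 1340 - 268 = 1072.

1072


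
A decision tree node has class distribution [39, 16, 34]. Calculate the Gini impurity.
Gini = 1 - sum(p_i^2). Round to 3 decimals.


Total = 89. Proportions: 39/89, 16/89, 34/89. sum(p_i^2) = 0.3703. Gini = 1 - 0.3703 = 0.6297, which rounds to 0.630.

0.630


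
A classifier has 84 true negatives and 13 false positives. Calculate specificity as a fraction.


Specificity = TN / (TN + FP) = 84 / 97 = 84/97.

84/97


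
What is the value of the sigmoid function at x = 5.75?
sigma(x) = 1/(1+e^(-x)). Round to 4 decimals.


sigma(5.75) = 1/(1+e^(-5.75)) = 1/(1+0.003183) = 1/1.003183 = 0.9968.

0.9968


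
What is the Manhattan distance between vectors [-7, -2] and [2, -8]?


d = sum of absolute differences: |-7-2|=9 + |-2--8|=6 = 15.

15


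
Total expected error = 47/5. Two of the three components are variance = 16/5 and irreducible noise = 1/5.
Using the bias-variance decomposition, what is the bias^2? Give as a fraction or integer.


Total error = bias^2 + variance + irreducible noise. So bias^2 = 47/5 - 16/5 - 1/5 = 6.

6


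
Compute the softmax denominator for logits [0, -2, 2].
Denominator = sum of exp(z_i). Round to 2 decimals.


Denom = e^0=1.0000 + e^-2=0.1353 + e^2=7.3891. Sum = 8.5244, which rounds to 8.52.

8.52


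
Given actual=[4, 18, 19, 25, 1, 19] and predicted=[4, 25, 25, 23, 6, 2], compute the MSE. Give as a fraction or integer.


MSE = (1/6) * ((4-4)^2=0 + (18-25)^2=49 + (19-25)^2=36 + (25-23)^2=4 + (1-6)^2=25 + (19-2)^2=289). Sum = 403. MSE = 403/6.

403/6


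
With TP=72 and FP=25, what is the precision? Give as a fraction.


Precision = TP / (TP + FP) = 72 / 97 = 72/97.

72/97


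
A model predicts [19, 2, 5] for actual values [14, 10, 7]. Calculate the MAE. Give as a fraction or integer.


MAE = (1/3) * (|14-19|=5 + |10-2|=8 + |7-5|=2). Sum = 15. MAE = 5.

5


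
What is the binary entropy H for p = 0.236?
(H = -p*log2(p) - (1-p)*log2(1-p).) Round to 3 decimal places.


H = -0.236*log2(0.236) - 0.764*log2(0.764) = 0.788.

0.788


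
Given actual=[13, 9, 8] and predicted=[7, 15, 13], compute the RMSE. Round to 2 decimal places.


MSE = 32.3333. RMSE = sqrt(32.3333) = 5.69.

5.69


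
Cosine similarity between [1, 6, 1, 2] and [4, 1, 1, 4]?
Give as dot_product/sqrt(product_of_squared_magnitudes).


dot = 19. |a|^2 = 42, |b|^2 = 34. cos = 19/sqrt(1428).

19/sqrt(1428)


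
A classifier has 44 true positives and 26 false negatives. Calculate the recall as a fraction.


Recall = TP / (TP + FN) = 44 / 70 = 22/35.

22/35


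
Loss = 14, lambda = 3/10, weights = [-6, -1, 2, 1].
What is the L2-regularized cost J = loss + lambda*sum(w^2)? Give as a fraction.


L2 sq norm = sum(w^2) = 42. J = 14 + 3/10 * 42 = 133/5.

133/5


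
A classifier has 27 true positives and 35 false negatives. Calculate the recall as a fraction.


Recall = TP / (TP + FN) = 27 / 62 = 27/62.

27/62


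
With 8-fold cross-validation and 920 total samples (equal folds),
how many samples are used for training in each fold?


Each validation fold has 920/8 = 115 samples. Training set = 920 - 115 = 805.

805


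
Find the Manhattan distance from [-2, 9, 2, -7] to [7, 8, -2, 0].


d = sum of absolute differences: |-2-7|=9 + |9-8|=1 + |2--2|=4 + |-7-0|=7 = 21.

21


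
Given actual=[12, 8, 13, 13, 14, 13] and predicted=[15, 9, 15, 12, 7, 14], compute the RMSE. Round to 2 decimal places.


MSE = 10.8333. RMSE = sqrt(10.8333) = 3.29.

3.29


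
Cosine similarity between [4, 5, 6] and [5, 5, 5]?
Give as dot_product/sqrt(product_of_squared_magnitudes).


dot = 75. |a|^2 = 77, |b|^2 = 75. cos = 75/sqrt(5775).

75/sqrt(5775)


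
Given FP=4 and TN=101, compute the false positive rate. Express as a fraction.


FPR = FP / (FP + TN) = 4 / 105 = 4/105.

4/105


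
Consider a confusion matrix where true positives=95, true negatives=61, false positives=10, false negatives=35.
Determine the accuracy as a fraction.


Accuracy = (TP + TN) / (TP + TN + FP + FN) = (95 + 61) / 201 = 52/67.

52/67


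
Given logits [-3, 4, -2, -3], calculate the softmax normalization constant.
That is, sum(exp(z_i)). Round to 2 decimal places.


Denom = e^-3=0.0498 + e^4=54.5982 + e^-2=0.1353 + e^-3=0.0498. Sum = 54.8331, which rounds to 54.83.

54.83


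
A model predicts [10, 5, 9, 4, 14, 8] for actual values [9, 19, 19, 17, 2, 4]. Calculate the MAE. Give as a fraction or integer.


MAE = (1/6) * (|9-10|=1 + |19-5|=14 + |19-9|=10 + |17-4|=13 + |2-14|=12 + |4-8|=4). Sum = 54. MAE = 9.

9


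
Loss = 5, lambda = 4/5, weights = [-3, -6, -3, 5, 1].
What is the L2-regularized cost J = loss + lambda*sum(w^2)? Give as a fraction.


L2 sq norm = sum(w^2) = 80. J = 5 + 4/5 * 80 = 69.

69


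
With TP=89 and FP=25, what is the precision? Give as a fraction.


Precision = TP / (TP + FP) = 89 / 114 = 89/114.

89/114


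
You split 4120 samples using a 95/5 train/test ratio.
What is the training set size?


Test set = 4120 * 5% = 206. Training set = 4120 - 206 = 3914.

3914


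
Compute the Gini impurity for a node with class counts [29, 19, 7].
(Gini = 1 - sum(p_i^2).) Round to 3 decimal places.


Total = 55. Proportions: 29/55, 19/55, 7/55. sum(p_i^2) = 0.4136. Gini = 1 - 0.4136 = 0.5864, which rounds to 0.586.

0.586


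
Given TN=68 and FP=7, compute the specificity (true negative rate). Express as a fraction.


Specificity = TN / (TN + FP) = 68 / 75 = 68/75.

68/75


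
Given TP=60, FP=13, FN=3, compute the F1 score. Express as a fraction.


Precision = 60/73 = 60/73. Recall = 60/63 = 20/21. F1 = 2*P*R/(P+R) = 15/17.

15/17


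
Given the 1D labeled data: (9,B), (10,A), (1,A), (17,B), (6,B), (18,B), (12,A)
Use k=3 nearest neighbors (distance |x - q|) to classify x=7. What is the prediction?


Distances: |9-7|=2, |10-7|=3, |1-7|=6, |17-7|=10, |6-7|=1, |18-7|=11, |12-7|=5. 3 nearest: (6,B), (9,B), (10,A). Counts: {'B': 2, 'A': 1}. Majority class: B.

B


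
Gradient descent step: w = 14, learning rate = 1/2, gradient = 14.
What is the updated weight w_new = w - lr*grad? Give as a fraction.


w_new = 14 - 1/2 * 14 = 14 - 7 = 7.

7


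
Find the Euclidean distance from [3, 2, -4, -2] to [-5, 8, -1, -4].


d = sqrt(sum of squared differences). (3--5)^2=64, (2-8)^2=36, (-4--1)^2=9, (-2--4)^2=4. Sum = 113.

sqrt(113)


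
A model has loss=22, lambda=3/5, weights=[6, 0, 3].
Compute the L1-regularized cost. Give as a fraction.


L1 norm = sum(|w|) = 9. J = 22 + 3/5 * 9 = 137/5.

137/5


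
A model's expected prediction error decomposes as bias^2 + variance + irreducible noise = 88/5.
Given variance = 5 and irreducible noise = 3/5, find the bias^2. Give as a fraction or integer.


Total error = bias^2 + variance + irreducible noise. So bias^2 = 88/5 - 5 - 3/5 = 12.

12


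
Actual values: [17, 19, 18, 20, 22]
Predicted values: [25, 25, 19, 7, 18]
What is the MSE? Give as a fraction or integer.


MSE = (1/5) * ((17-25)^2=64 + (19-25)^2=36 + (18-19)^2=1 + (20-7)^2=169 + (22-18)^2=16). Sum = 286. MSE = 286/5.

286/5


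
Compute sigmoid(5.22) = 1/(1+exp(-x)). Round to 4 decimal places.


sigma(5.22) = 1/(1+e^(-5.22)) = 1/(1+0.005407) = 1/1.005407 = 0.9946.

0.9946


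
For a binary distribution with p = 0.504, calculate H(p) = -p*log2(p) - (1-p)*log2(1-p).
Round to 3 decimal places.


H = -0.504*log2(0.504) - 0.496*log2(0.496) = 1.000.

1.000


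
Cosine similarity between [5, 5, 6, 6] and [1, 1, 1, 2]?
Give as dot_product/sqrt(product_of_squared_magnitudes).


dot = 28. |a|^2 = 122, |b|^2 = 7. cos = 28/sqrt(854).

28/sqrt(854)


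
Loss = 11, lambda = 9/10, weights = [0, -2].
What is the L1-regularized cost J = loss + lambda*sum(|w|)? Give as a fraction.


L1 norm = sum(|w|) = 2. J = 11 + 9/10 * 2 = 64/5.

64/5


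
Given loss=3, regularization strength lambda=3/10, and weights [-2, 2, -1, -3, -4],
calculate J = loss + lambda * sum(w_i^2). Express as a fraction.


L2 sq norm = sum(w^2) = 34. J = 3 + 3/10 * 34 = 66/5.

66/5


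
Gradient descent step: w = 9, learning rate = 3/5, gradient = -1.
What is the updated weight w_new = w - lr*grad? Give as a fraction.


w_new = 9 - 3/5 * -1 = 9 - -3/5 = 48/5.

48/5


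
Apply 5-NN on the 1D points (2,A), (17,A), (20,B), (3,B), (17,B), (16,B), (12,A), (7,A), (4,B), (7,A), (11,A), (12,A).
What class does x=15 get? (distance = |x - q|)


Distances: |2-15|=13, |17-15|=2, |20-15|=5, |3-15|=12, |17-15|=2, |16-15|=1, |12-15|=3, |7-15|=8, |4-15|=11, |7-15|=8, |11-15|=4, |12-15|=3. 5 nearest: (16,B), (17,A), (17,B), (12,A), (12,A). Counts: {'B': 2, 'A': 3}. Majority class: A.

A


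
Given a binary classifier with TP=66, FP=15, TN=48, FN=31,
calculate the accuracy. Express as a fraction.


Accuracy = (TP + TN) / (TP + TN + FP + FN) = (66 + 48) / 160 = 57/80.

57/80


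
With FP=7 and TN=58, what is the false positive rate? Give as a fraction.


FPR = FP / (FP + TN) = 7 / 65 = 7/65.

7/65


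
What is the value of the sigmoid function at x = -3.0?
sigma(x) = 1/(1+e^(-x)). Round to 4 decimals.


sigma(-3.0) = 1/(1+e^(3.0)) = 1/(1+20.085537) = 1/21.085537 = 0.0474.

0.0474


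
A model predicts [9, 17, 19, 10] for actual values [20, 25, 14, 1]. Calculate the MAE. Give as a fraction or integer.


MAE = (1/4) * (|20-9|=11 + |25-17|=8 + |14-19|=5 + |1-10|=9). Sum = 33. MAE = 33/4.

33/4


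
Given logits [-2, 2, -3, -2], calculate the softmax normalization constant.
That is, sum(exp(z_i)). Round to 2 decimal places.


Denom = e^-2=0.1353 + e^2=7.3891 + e^-3=0.0498 + e^-2=0.1353. Sum = 7.7095, which rounds to 7.71.

7.71


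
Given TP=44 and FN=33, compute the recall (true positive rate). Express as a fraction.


Recall = TP / (TP + FN) = 44 / 77 = 4/7.

4/7


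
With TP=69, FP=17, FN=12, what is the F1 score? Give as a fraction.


Precision = 69/86 = 69/86. Recall = 69/81 = 23/27. F1 = 2*P*R/(P+R) = 138/167.

138/167


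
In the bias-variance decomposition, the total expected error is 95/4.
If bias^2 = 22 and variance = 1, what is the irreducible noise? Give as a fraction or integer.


Total error = bias^2 + variance + irreducible noise. So irreducible noise = 95/4 - 22 - 1 = 3/4.

3/4


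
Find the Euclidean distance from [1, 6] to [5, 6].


d = sqrt(sum of squared differences). (1-5)^2=16, (6-6)^2=0. Sum = 16.

4


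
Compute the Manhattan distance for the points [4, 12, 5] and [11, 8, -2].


d = sum of absolute differences: |4-11|=7 + |12-8|=4 + |5--2|=7 = 18.

18


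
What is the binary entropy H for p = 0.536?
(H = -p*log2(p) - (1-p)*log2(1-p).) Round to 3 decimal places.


H = -0.536*log2(0.536) - 0.464*log2(0.464) = 0.996.

0.996


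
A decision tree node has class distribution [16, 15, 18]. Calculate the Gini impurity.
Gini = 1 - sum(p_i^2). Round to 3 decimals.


Total = 49. Proportions: 16/49, 15/49, 18/49. sum(p_i^2) = 0.3353. Gini = 1 - 0.3353 = 0.6647, which rounds to 0.665.

0.665


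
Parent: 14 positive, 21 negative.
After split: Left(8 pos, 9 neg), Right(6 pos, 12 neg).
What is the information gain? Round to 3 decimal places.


H(parent) = 0.9710. H(left) = 0.9975, H(right) = 0.9183. Weighted = (17/35)*0.9975 + (18/35)*0.9183 = 0.9568. IG = 0.9710 - 0.9568 = 0.0142, which rounds to 0.014.

0.014


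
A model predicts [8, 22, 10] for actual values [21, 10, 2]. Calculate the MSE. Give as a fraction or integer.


MSE = (1/3) * ((21-8)^2=169 + (10-22)^2=144 + (2-10)^2=64). Sum = 377. MSE = 377/3.

377/3


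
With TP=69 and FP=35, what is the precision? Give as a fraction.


Precision = TP / (TP + FP) = 69 / 104 = 69/104.

69/104


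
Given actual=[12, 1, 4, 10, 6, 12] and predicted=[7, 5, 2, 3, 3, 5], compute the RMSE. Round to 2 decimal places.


MSE = 25.3333. RMSE = sqrt(25.3333) = 5.03.

5.03


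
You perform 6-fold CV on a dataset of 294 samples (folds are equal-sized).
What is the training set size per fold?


Each validation fold has 294/6 = 49 samples. Training set = 294 - 49 = 245.

245


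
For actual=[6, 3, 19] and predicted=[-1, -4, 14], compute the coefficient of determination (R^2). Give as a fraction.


Mean(y) = 28/3. SS_res = 123. SS_tot = 434/3. R^2 = 1 - 123/(434/3) = 65/434.

65/434


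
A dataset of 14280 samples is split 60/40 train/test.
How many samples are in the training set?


Test set = 14280 * 40% = 5712. Training set = 14280 - 5712 = 8568.

8568


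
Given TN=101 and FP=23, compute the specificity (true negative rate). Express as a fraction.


Specificity = TN / (TN + FP) = 101 / 124 = 101/124.

101/124


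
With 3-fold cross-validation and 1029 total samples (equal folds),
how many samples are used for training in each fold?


Each validation fold has 1029/3 = 343 samples. Training set = 1029 - 343 = 686.

686


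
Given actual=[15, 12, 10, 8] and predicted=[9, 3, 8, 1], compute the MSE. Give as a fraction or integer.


MSE = (1/4) * ((15-9)^2=36 + (12-3)^2=81 + (10-8)^2=4 + (8-1)^2=49). Sum = 170. MSE = 85/2.

85/2


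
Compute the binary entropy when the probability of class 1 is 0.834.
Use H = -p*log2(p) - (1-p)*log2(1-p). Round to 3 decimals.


H = -0.834*log2(0.834) - 0.166*log2(0.166) = 0.648.

0.648


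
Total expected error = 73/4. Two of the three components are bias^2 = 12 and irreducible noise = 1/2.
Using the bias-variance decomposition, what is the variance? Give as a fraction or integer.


Total error = bias^2 + variance + irreducible noise. So variance = 73/4 - 12 - 1/2 = 23/4.

23/4


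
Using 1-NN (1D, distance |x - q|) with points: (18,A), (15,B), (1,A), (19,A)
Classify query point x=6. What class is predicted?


Distances: |18-6|=12, |15-6|=9, |1-6|=5, |19-6|=13. 1 nearest: (1,A). Counts: {'A': 1}. Majority class: A.

A


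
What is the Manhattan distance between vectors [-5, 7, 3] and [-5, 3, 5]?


d = sum of absolute differences: |-5--5|=0 + |7-3|=4 + |3-5|=2 = 6.

6


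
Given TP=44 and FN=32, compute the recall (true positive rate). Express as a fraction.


Recall = TP / (TP + FN) = 44 / 76 = 11/19.

11/19


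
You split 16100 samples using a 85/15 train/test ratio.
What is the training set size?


Test set = 16100 * 15% = 2415. Training set = 16100 - 2415 = 13685.

13685


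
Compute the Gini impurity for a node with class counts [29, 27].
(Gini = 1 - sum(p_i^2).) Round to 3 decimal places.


Total = 56. Proportions: 29/56, 27/56. sum(p_i^2) = 0.5006. Gini = 1 - 0.5006 = 0.4994, which rounds to 0.499.

0.499


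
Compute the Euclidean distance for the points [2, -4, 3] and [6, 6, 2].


d = sqrt(sum of squared differences). (2-6)^2=16, (-4-6)^2=100, (3-2)^2=1. Sum = 117.

sqrt(117)


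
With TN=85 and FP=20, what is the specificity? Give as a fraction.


Specificity = TN / (TN + FP) = 85 / 105 = 17/21.

17/21


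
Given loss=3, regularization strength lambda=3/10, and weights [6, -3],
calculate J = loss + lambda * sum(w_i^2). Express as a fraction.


L2 sq norm = sum(w^2) = 45. J = 3 + 3/10 * 45 = 33/2.

33/2


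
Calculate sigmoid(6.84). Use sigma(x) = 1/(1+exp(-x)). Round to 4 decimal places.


sigma(6.84) = 1/(1+e^(-6.84)) = 1/(1+0.001070) = 1/1.001070 = 0.9989.

0.9989


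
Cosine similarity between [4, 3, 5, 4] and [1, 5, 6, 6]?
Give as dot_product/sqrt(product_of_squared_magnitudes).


dot = 73. |a|^2 = 66, |b|^2 = 98. cos = 73/sqrt(6468).

73/sqrt(6468)


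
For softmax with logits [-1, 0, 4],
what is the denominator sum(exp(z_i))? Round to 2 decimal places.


Denom = e^-1=0.3679 + e^0=1.0000 + e^4=54.5982. Sum = 55.9661, which rounds to 55.97.

55.97


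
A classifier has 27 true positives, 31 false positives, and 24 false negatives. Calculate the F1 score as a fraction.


Precision = 27/58 = 27/58. Recall = 27/51 = 9/17. F1 = 2*P*R/(P+R) = 54/109.

54/109


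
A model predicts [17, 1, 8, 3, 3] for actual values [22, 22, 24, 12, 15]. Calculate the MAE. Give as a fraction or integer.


MAE = (1/5) * (|22-17|=5 + |22-1|=21 + |24-8|=16 + |12-3|=9 + |15-3|=12). Sum = 63. MAE = 63/5.

63/5


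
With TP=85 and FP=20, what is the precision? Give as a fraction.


Precision = TP / (TP + FP) = 85 / 105 = 17/21.

17/21


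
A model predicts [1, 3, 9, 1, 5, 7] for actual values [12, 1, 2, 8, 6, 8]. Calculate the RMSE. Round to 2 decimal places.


MSE = 37.5000. RMSE = sqrt(37.5000) = 6.12.

6.12


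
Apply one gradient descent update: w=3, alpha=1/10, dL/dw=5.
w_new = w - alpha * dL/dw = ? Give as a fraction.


w_new = 3 - 1/10 * 5 = 3 - 1/2 = 5/2.

5/2


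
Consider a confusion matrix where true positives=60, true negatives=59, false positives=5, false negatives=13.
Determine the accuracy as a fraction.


Accuracy = (TP + TN) / (TP + TN + FP + FN) = (60 + 59) / 137 = 119/137.

119/137


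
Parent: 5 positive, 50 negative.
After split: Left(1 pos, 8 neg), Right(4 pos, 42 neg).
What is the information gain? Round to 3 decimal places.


H(parent) = 0.4395. H(left) = 0.5033, H(right) = 0.4262. Weighted = (9/55)*0.5033 + (46/55)*0.4262 = 0.4388. IG = 0.4395 - 0.4388 = 0.0007, which rounds to 0.001.

0.001


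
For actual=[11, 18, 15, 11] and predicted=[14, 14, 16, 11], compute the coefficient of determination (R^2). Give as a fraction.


Mean(y) = 55/4. SS_res = 26. SS_tot = 139/4. R^2 = 1 - 26/(139/4) = 35/139.

35/139


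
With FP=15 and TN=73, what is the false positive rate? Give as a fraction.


FPR = FP / (FP + TN) = 15 / 88 = 15/88.

15/88


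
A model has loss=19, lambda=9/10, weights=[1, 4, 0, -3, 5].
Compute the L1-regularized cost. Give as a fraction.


L1 norm = sum(|w|) = 13. J = 19 + 9/10 * 13 = 307/10.

307/10


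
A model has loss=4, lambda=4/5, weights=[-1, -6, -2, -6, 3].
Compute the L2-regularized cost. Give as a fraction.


L2 sq norm = sum(w^2) = 86. J = 4 + 4/5 * 86 = 364/5.

364/5


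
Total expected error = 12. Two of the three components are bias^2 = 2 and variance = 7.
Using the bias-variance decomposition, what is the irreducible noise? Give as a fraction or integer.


Total error = bias^2 + variance + irreducible noise. So irreducible noise = 12 - 2 - 7 = 3.

3


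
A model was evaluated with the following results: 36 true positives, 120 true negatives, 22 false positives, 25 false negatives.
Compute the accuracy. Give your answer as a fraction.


Accuracy = (TP + TN) / (TP + TN + FP + FN) = (36 + 120) / 203 = 156/203.

156/203


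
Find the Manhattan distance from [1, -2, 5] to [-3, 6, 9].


d = sum of absolute differences: |1--3|=4 + |-2-6|=8 + |5-9|=4 = 16.

16


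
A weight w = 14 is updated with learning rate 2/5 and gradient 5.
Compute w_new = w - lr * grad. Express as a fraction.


w_new = 14 - 2/5 * 5 = 14 - 2 = 12.

12


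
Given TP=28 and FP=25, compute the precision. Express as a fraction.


Precision = TP / (TP + FP) = 28 / 53 = 28/53.

28/53


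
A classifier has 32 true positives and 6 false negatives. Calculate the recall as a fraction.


Recall = TP / (TP + FN) = 32 / 38 = 16/19.

16/19


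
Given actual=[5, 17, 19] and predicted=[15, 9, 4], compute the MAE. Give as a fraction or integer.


MAE = (1/3) * (|5-15|=10 + |17-9|=8 + |19-4|=15). Sum = 33. MAE = 11.

11


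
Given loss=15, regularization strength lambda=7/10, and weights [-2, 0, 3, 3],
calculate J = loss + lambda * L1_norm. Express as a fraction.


L1 norm = sum(|w|) = 8. J = 15 + 7/10 * 8 = 103/5.

103/5


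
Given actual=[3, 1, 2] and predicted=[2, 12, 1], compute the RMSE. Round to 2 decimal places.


MSE = 41.0000. RMSE = sqrt(41.0000) = 6.40.

6.40


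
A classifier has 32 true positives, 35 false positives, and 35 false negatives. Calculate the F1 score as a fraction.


Precision = 32/67 = 32/67. Recall = 32/67 = 32/67. F1 = 2*P*R/(P+R) = 32/67.

32/67


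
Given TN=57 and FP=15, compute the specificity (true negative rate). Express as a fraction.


Specificity = TN / (TN + FP) = 57 / 72 = 19/24.

19/24


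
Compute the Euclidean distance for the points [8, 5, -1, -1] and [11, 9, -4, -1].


d = sqrt(sum of squared differences). (8-11)^2=9, (5-9)^2=16, (-1--4)^2=9, (-1--1)^2=0. Sum = 34.

sqrt(34)


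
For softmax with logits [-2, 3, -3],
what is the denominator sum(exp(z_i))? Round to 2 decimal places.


Denom = e^-2=0.1353 + e^3=20.0855 + e^-3=0.0498. Sum = 20.2706, which rounds to 20.27.

20.27


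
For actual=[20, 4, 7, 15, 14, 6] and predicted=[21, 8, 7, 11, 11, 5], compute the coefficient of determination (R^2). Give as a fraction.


Mean(y) = 11. SS_res = 43. SS_tot = 196. R^2 = 1 - 43/(196) = 153/196.

153/196


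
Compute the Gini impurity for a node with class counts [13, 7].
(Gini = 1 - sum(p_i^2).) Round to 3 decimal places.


Total = 20. Proportions: 13/20, 7/20. sum(p_i^2) = 0.5450. Gini = 1 - 0.5450 = 0.4550, which rounds to 0.455.

0.455


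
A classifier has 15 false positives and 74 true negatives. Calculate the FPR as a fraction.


FPR = FP / (FP + TN) = 15 / 89 = 15/89.

15/89


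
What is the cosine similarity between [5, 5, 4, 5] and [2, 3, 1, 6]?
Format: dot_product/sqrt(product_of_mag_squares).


dot = 59. |a|^2 = 91, |b|^2 = 50. cos = 59/sqrt(4550).

59/sqrt(4550)


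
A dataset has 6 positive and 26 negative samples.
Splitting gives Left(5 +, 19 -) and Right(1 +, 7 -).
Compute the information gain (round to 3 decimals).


H(parent) = 0.6962. H(left) = 0.7383, H(right) = 0.5436. Weighted = (24/32)*0.7383 + (8/32)*0.5436 = 0.6896. IG = 0.6962 - 0.6896 = 0.0066, which rounds to 0.007.

0.007


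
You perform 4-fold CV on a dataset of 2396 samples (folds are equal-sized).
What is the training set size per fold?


Each validation fold has 2396/4 = 599 samples. Training set = 2396 - 599 = 1797.

1797


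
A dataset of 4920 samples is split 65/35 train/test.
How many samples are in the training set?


Test set = 4920 * 35% = 1722. Training set = 4920 - 1722 = 3198.

3198


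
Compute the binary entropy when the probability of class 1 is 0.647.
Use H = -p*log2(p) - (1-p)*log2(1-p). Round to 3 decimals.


H = -0.647*log2(0.647) - 0.353*log2(0.353) = 0.937.

0.937


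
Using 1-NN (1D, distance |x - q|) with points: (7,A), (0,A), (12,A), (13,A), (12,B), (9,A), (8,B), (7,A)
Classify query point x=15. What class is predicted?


Distances: |7-15|=8, |0-15|=15, |12-15|=3, |13-15|=2, |12-15|=3, |9-15|=6, |8-15|=7, |7-15|=8. 1 nearest: (13,A). Counts: {'A': 1}. Majority class: A.

A


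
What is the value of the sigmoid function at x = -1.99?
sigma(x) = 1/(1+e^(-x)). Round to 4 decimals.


sigma(-1.99) = 1/(1+e^(1.99)) = 1/(1+7.315534) = 1/8.315534 = 0.1203.

0.1203


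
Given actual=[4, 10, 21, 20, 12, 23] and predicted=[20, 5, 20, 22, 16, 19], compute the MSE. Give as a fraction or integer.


MSE = (1/6) * ((4-20)^2=256 + (10-5)^2=25 + (21-20)^2=1 + (20-22)^2=4 + (12-16)^2=16 + (23-19)^2=16). Sum = 318. MSE = 53.

53


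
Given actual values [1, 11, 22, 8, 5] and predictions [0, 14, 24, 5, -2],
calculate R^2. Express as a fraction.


Mean(y) = 47/5. SS_res = 72. SS_tot = 1266/5. R^2 = 1 - 72/(1266/5) = 151/211.

151/211


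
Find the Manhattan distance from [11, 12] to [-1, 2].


d = sum of absolute differences: |11--1|=12 + |12-2|=10 = 22.

22


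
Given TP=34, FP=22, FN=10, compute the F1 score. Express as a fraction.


Precision = 34/56 = 17/28. Recall = 34/44 = 17/22. F1 = 2*P*R/(P+R) = 17/25.

17/25


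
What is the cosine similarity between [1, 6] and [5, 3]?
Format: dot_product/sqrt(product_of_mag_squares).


dot = 23. |a|^2 = 37, |b|^2 = 34. cos = 23/sqrt(1258).

23/sqrt(1258)


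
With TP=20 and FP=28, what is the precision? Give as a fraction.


Precision = TP / (TP + FP) = 20 / 48 = 5/12.

5/12


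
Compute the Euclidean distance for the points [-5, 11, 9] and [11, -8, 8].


d = sqrt(sum of squared differences). (-5-11)^2=256, (11--8)^2=361, (9-8)^2=1. Sum = 618.

sqrt(618)


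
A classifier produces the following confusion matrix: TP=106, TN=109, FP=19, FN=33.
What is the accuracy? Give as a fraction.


Accuracy = (TP + TN) / (TP + TN + FP + FN) = (106 + 109) / 267 = 215/267.

215/267


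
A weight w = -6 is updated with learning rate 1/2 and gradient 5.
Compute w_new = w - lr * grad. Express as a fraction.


w_new = -6 - 1/2 * 5 = -6 - 5/2 = -17/2.

-17/2


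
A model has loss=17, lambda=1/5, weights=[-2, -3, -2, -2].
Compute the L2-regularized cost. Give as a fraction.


L2 sq norm = sum(w^2) = 21. J = 17 + 1/5 * 21 = 106/5.

106/5


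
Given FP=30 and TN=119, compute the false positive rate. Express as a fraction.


FPR = FP / (FP + TN) = 30 / 149 = 30/149.

30/149


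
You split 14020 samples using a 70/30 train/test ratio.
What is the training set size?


Test set = 14020 * 30% = 4206. Training set = 14020 - 4206 = 9814.

9814


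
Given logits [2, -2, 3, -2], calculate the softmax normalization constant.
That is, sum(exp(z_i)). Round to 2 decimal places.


Denom = e^2=7.3891 + e^-2=0.1353 + e^3=20.0855 + e^-2=0.1353. Sum = 27.7452, which rounds to 27.75.

27.75


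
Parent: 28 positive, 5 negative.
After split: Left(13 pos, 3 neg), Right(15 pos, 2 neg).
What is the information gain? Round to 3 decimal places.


H(parent) = 0.6136. H(left) = 0.6962, H(right) = 0.5226. Weighted = (16/33)*0.6962 + (17/33)*0.5226 = 0.6068. IG = 0.6136 - 0.6068 = 0.0068, which rounds to 0.007.

0.007
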